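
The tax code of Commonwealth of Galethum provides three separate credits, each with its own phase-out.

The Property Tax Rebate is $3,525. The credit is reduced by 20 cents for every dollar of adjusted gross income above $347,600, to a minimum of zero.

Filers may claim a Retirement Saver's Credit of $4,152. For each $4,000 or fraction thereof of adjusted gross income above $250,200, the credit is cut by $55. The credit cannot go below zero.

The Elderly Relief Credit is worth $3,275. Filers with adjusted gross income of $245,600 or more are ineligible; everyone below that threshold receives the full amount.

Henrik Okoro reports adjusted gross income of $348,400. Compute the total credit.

Property Tax Rebate: 20% of the $800 excess over $347,600 is $160; credit = $3,525 − $160 = $3,365.
Retirement Saver's Credit: income exceeds $250,200 by $98,200, which is 25 full-or-partial $4,000 increments; reduction = 25 × $55 = $1,375, leaving $2,777.
Elderly Relief Credit: $348,400 meets or exceeds the $245,600 cutoff, so the credit is $0.
Total: $3,365 + $2,777 + $0 = $6,142.

$6,142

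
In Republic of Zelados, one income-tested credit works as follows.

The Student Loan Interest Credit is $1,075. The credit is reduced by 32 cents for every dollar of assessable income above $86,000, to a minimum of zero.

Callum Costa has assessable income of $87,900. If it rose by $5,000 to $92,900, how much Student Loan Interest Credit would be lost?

$467

At $87,900 — 32% of the $1,900 excess over $86,000 is $608; credit = $1,075 − $608 = $467.
At $92,900 — 32% of the $6,900 excess over $86,000 is $2,208 ≥ base, so the credit is $0.
Lost: $467 − $0 = $467.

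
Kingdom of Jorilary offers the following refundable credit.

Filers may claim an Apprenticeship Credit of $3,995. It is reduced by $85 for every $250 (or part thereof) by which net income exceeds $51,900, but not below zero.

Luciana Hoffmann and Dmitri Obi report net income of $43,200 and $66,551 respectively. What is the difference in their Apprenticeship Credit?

$3,995

Luciana ($43,200): Apprenticeship Credit: $43,200 is at or below the $51,900 threshold, so the full $3,995 applies.
Dmitri ($66,551): Apprenticeship Credit: income exceeds $51,900 by $14,651 → 59 increments × $85 = $5,015 ≥ base, so the credit is $0.
Difference: |$3,995 − $0| = $3,995.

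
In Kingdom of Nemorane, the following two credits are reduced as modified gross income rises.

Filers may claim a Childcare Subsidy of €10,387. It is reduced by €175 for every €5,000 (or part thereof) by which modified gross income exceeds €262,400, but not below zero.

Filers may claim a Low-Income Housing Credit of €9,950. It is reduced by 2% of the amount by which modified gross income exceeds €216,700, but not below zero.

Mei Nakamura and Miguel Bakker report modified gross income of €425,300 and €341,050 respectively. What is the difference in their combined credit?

€4,660

Mei (€425,300): Childcare Subsidy: income exceeds €262,400 by €162,900, which is 33 full-or-partial €5,000 increments; reduction = 33 × €175 = €5,775, leaving €4,612. Low-Income Housing Credit: 2% of the €208,600 excess over €216,700 is €4,172; credit = €9,950 − €4,172 = €5,778. total €4,612 + €5,778 = €10,390
Miguel (€341,050): Childcare Subsidy: income exceeds €262,400 by €78,650, which is 16 full-or-partial €5,000 increments; reduction = 16 × €175 = €2,800, leaving €7,587. Low-Income Housing Credit: 2% of the €124,350 excess over €216,700 is €2,487; credit = €9,950 − €2,487 = €7,463. total €7,587 + €7,463 = €15,050
Difference: |€10,390 − €15,050| = €4,660.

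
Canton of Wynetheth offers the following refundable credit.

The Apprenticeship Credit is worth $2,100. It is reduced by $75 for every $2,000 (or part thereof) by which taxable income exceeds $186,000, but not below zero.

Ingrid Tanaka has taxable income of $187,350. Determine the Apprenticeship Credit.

$2,025

Apprenticeship Credit: income exceeds $186,000 by $1,350, which is 1 full-or-partial $2,000 increment; reduction = 1 × $75 = $75, leaving $2,025.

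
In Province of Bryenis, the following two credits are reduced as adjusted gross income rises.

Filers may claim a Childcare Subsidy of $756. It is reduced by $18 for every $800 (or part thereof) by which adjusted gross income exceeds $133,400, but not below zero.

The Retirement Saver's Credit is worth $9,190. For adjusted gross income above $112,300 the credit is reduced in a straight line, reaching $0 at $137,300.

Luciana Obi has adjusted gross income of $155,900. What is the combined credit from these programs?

$234

Childcare Subsidy: income exceeds $133,400 by $22,500, which is 29 full-or-partial $800 increments; reduction = 29 × $18 = $522, leaving $234.
Retirement Saver's Credit: $155,900 is at or above $137,300, so the credit is $0.
Total: $234 + $0 = $234.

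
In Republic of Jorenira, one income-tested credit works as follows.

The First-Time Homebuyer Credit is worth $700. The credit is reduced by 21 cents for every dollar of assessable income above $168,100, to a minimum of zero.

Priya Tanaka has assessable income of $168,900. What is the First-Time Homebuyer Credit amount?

$532

First-Time Homebuyer Credit: 21% of the $800 excess over $168,100 is $168; credit = $700 − $168 = $532.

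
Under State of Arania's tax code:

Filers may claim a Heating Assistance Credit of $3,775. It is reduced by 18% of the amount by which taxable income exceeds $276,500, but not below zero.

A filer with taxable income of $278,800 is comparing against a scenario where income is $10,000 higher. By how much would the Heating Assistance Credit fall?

$1,800

At $278,800 — 18% of the $2,300 excess over $276,500 is $414; credit = $3,775 − $414 = $3,361.
At $288,800 — 18% of the $12,300 excess over $276,500 is $2,214; credit = $3,775 − $2,214 = $1,561.
Lost: $3,361 − $1,561 = $1,800.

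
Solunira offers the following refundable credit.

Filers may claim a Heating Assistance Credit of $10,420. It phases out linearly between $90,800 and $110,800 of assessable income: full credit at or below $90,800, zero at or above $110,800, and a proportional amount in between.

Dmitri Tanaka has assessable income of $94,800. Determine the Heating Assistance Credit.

Heating Assistance Credit: $94,800 is $4,000 into a $20,000 phase-out range, leaving 16,000/20,000 of the credit: $10,420 × 16,000/20,000 = $8,336.

$8,336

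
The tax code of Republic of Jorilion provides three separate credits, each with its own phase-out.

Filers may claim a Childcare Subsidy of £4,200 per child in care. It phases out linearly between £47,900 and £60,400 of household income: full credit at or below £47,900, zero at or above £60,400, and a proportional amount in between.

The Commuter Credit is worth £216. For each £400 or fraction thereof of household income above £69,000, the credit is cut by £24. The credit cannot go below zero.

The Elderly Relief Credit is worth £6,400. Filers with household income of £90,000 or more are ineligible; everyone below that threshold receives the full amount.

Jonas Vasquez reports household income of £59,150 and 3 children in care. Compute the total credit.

£7,876

Childcare Subsidy: base = 3 × £4,200 = £12,600. £59,150 is £11,250 into a £12,500 phase-out range, leaving 1,250/12,500 of the credit: £12,600 × 1,250/12,500 = £1,260.
Commuter Credit: £59,150 is at or below the £69,000 threshold, so the full £216 applies.
Elderly Relief Credit: £59,150 is below the £90,000 cutoff, so the full £6,400 applies.
Total: £1,260 + £216 + £6,400 = £7,876.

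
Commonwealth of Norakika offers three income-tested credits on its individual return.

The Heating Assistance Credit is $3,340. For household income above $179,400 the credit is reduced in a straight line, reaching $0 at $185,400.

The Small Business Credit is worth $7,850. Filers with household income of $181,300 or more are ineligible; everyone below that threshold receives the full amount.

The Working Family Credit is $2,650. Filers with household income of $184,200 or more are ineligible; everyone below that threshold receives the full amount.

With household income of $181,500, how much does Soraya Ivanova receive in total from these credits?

$4,821

Heating Assistance Credit: $181,500 is $2,100 into a $6,000 phase-out range, leaving 3,900/6,000 of the credit: $3,340 × 3,900/6,000 = $2,171.
Small Business Credit: $181,500 meets or exceeds the $181,300 cutoff, so the credit is $0.
Working Family Credit: $181,500 is below the $184,200 cutoff, so the full $2,650 applies.
Total: $2,171 + $0 + $2,650 = $4,821.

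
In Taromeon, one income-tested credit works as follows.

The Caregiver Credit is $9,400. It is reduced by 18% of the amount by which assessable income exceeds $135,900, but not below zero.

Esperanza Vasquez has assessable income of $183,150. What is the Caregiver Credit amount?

Caregiver Credit: 18% of the $47,250 excess over $135,900 is $8,505; credit = $9,400 − $8,505 = $895.

$895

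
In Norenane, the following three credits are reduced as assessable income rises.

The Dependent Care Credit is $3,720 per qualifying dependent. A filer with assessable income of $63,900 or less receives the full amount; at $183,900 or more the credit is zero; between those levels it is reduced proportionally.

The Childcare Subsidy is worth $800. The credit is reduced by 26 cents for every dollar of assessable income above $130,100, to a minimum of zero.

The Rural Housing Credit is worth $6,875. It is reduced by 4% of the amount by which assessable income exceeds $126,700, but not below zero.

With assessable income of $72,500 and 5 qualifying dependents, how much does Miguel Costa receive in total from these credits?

Dependent Care Credit: base = 5 × $3,720 = $18,600. $72,500 is $8,600 into a $120,000 phase-out range, leaving 111,400/120,000 of the credit: $18,600 × 111,400/120,000 = $17,267.
Childcare Subsidy: $72,500 is at or below the $130,100 threshold, so the full $800 applies.
Rural Housing Credit: $72,500 is at or below the $126,700 threshold, so the full $6,875 applies.
Total: $17,267 + $800 + $6,875 = $24,942.

$24,942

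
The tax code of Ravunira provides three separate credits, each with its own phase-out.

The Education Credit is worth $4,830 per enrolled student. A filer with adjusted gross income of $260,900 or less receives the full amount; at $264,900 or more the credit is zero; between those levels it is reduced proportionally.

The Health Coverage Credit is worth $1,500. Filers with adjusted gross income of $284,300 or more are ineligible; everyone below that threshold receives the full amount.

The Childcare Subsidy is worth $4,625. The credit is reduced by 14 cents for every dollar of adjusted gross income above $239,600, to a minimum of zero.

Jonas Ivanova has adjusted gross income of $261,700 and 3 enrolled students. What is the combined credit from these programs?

Education Credit: base = 3 × $4,830 = $14,490. $261,700 is $800 into a $4,000 phase-out range, leaving 3,200/4,000 of the credit: $14,490 × 3,200/4,000 = $11,592.
Health Coverage Credit: $261,700 is below the $284,300 cutoff, so the full $1,500 applies.
Childcare Subsidy: 14% of the $22,100 excess over $239,600 is $3,094; credit = $4,625 − $3,094 = $1,531.
Total: $11,592 + $1,500 + $1,531 = $14,623.

$14,623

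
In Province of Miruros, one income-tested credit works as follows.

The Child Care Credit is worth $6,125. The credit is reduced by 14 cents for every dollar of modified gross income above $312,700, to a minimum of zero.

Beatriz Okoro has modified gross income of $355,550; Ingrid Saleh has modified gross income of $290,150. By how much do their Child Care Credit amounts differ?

$5,999

Beatriz ($355,550): Child Care Credit: 14% of the $42,850 excess over $312,700 is $5,999; credit = $6,125 − $5,999 = $126.
Ingrid ($290,150): Child Care Credit: $290,150 is at or below the $312,700 threshold, so the full $6,125 applies.
Difference: |$126 − $6,125| = $5,999.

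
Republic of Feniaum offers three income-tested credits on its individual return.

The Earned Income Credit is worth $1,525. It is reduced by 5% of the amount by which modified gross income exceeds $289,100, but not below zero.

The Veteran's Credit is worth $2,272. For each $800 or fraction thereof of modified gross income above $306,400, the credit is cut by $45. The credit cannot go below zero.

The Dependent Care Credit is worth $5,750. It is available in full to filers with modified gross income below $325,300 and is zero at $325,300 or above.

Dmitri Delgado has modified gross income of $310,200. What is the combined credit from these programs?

$8,267

Earned Income Credit: 5% of the $21,100 excess over $289,100 is $1,055; credit = $1,525 − $1,055 = $470.
Veteran's Credit: income exceeds $306,400 by $3,800, which is 5 full-or-partial $800 increments; reduction = 5 × $45 = $225, leaving $2,047.
Dependent Care Credit: $310,200 is below the $325,300 cutoff, so the full $5,750 applies.
Total: $470 + $2,047 + $5,750 = $8,267.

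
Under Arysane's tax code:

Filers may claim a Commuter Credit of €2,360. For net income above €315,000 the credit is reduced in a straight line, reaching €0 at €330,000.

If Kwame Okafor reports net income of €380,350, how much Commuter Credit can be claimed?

Commuter Credit: €380,350 is at or above €330,000, so the credit is €0.

€0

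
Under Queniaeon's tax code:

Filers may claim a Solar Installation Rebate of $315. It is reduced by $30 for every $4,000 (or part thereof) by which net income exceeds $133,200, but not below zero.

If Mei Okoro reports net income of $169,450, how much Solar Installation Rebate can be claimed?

Solar Installation Rebate: income exceeds $133,200 by $36,250, which is 10 full-or-partial $4,000 increments; reduction = 10 × $30 = $300, leaving $15.

$15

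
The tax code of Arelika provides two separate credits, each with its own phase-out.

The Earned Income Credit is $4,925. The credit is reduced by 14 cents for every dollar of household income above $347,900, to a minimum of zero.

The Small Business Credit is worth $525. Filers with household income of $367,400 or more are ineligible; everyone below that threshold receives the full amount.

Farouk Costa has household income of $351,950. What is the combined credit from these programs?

$4,883

Earned Income Credit: 14% of the $4,050 excess over $347,900 is $567; credit = $4,925 − $567 = $4,358.
Small Business Credit: $351,950 is below the $367,400 cutoff, so the full $525 applies.
Total: $4,358 + $525 = $4,883.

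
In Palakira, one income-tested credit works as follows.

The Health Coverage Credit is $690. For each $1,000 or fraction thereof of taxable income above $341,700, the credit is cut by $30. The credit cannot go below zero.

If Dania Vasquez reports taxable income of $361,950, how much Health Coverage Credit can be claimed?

Health Coverage Credit: income exceeds $341,700 by $20,250, which is 21 full-or-partial $1,000 increments; reduction = 21 × $30 = $630, leaving $60.

$60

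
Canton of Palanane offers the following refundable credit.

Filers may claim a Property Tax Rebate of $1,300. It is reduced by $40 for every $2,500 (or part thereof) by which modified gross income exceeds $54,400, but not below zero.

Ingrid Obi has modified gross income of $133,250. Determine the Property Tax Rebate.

$20

Property Tax Rebate: income exceeds $54,400 by $78,850, which is 32 full-or-partial $2,500 increments; reduction = 32 × $40 = $1,280, leaving $20.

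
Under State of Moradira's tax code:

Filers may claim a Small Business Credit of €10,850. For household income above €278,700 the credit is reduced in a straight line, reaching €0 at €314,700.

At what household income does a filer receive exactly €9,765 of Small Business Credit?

€9,765 is 9,765/10,850 of the full €10,850, so 1,085/10,850 of the €36,000 range has been used: income = €278,700 + €36,000 × 1,085/10,850 = €282,300.

€282,300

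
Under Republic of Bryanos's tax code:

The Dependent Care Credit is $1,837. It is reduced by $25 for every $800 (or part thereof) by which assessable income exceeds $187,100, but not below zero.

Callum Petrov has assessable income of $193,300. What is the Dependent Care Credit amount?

Dependent Care Credit: income exceeds $187,100 by $6,200, which is 8 full-or-partial $800 increments; reduction = 8 × $25 = $200, leaving $1,637.

$1,637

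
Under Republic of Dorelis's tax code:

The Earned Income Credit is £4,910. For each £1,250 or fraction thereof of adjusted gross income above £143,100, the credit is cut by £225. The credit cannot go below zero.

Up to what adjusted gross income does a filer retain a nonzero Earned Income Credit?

£169,350

After 21 increments the reduction is 21 × £225 = £4,725, leaving £185; one more increment wipes it out. Increment 21 ends at excess 21 × £1,250 = £26,250, so the highest qualifying income is £143,100 + £26,250 = £169,350.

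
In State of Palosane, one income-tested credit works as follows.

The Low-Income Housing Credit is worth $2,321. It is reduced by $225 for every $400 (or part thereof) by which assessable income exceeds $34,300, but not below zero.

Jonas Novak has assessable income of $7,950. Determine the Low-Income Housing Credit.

$2,321

Low-Income Housing Credit: $7,950 is at or below the $34,300 threshold, so the full $2,321 applies.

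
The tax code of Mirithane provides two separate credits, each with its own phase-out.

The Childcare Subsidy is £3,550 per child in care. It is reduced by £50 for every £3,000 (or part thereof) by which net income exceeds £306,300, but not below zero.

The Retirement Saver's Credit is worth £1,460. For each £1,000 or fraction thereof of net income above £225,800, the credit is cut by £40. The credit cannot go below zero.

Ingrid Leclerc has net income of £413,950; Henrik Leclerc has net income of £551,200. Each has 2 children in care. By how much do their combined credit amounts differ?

Ingrid (£413,950): Childcare Subsidy: base = 2 × £3,550 = £7,100. income exceeds £306,300 by £107,650, which is 36 full-or-partial £3,000 increments; reduction = 36 × £50 = £1,800, leaving £5,300. Retirement Saver's Credit: income exceeds £225,800 by £188,150 → 189 increments × £40 = £7,560 ≥ base, so the credit is £0. total £5,300 + £0 = £5,300
Henrik (£551,200): Childcare Subsidy: base = 2 × £3,550 = £7,100. income exceeds £306,300 by £244,900, which is 82 full-or-partial £3,000 increments; reduction = 82 × £50 = £4,100, leaving £3,000. Retirement Saver's Credit: income exceeds £225,800 by £325,400 → 326 increments × £40 = £13,040 ≥ base, so the credit is £0. total £3,000 + £0 = £3,000
Difference: |£5,300 − £3,000| = £2,300.

£2,300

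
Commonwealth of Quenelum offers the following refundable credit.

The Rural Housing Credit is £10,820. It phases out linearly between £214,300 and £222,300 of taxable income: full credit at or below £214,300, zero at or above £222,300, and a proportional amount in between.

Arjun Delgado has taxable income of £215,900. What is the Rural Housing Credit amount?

Rural Housing Credit: £215,900 is £1,600 into a £8,000 phase-out range, leaving 6,400/8,000 of the credit: £10,820 × 6,400/8,000 = £8,656.

£8,656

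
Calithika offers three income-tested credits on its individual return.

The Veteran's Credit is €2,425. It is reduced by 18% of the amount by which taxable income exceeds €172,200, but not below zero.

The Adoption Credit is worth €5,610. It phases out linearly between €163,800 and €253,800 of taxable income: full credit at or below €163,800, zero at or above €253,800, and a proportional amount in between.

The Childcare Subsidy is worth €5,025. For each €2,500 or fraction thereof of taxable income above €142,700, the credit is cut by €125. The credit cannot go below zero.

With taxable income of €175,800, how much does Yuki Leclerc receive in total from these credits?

€9,914

Veteran's Credit: 18% of the €3,600 excess over €172,200 is €648; credit = €2,425 − €648 = €1,777.
Adoption Credit: €175,800 is €12,000 into a €90,000 phase-out range, leaving 78,000/90,000 of the credit: €5,610 × 78,000/90,000 = €4,862.
Childcare Subsidy: income exceeds €142,700 by €33,100, which is 14 full-or-partial €2,500 increments; reduction = 14 × €125 = €1,750, leaving €3,275.
Total: €1,777 + €4,862 + €3,275 = €9,914.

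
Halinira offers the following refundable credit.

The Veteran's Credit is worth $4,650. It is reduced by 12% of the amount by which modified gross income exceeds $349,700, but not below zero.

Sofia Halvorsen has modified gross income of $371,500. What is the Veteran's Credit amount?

Veteran's Credit: 12% of the $21,800 excess over $349,700 is $2,616; credit = $4,650 − $2,616 = $2,034.

$2,034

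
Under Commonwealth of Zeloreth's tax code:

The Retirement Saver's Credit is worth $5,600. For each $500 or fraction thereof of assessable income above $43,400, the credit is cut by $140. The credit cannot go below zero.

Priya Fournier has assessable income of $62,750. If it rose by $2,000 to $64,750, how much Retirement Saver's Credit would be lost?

At $62,750 — income exceeds $43,400 by $19,350, which is 39 full-or-partial $500 increments; reduction = 39 × $140 = $5,460, leaving $140.
At $64,750 — income exceeds $43,400 by $21,350 → 43 increments × $140 = $6,020 ≥ base, so the credit is $0.
Lost: $140 − $0 = $140.

$140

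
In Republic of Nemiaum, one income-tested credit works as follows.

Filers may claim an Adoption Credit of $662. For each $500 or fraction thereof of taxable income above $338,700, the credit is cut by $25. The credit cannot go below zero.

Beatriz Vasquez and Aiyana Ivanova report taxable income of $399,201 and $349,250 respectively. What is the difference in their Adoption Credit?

Beatriz ($399,201): Adoption Credit: income exceeds $338,700 by $60,501 → 122 increments × $25 = $3,050 ≥ base, so the credit is $0.
Aiyana ($349,250): Adoption Credit: income exceeds $338,700 by $10,550, which is 22 full-or-partial $500 increments; reduction = 22 × $25 = $550, leaving $112.
Difference: |$0 − $112| = $112.

$112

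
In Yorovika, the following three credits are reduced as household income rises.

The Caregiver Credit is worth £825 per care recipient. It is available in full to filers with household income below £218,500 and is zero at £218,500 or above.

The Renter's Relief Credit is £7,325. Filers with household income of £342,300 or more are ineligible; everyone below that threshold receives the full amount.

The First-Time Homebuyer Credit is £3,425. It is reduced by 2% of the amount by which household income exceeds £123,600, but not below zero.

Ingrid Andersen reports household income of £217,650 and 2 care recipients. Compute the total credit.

£10,519

Caregiver Credit: base = 2 × £825 = £1,650. £217,650 is below the £218,500 cutoff, so the full £1,650 applies.
Renter's Relief Credit: £217,650 is below the £342,300 cutoff, so the full £7,325 applies.
First-Time Homebuyer Credit: 2% of the £94,050 excess over £123,600 is £1,881; credit = £3,425 − £1,881 = £1,544.
Total: £1,650 + £7,325 + £1,544 = £10,519.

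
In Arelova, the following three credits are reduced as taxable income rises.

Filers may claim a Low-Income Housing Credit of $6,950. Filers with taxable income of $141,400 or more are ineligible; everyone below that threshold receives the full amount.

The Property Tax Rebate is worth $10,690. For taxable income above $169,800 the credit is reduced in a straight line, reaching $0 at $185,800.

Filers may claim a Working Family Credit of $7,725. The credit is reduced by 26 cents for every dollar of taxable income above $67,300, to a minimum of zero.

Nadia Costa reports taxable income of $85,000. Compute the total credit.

$20,763

Low-Income Housing Credit: $85,000 is below the $141,400 cutoff, so the full $6,950 applies.
Property Tax Rebate: $85,000 is at or below the $169,800 threshold, so the full $10,690 applies.
Working Family Credit: 26% of the $17,700 excess over $67,300 is $4,602; credit = $7,725 − $4,602 = $3,123.
Total: $6,950 + $10,690 + $3,123 = $20,763.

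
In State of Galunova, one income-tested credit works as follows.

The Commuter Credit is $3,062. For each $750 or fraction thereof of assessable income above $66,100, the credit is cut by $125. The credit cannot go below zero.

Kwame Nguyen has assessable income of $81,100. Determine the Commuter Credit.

Commuter Credit: income exceeds $66,100 by $15,000, which is 20 full-or-partial $750 increments; reduction = 20 × $125 = $2,500, leaving $562.

$562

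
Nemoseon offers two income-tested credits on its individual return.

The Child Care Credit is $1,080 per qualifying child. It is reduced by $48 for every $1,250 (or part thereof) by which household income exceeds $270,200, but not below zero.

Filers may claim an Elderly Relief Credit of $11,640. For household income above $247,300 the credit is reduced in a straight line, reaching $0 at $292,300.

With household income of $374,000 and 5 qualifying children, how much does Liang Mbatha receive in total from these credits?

Child Care Credit: base = 5 × $1,080 = $5,400. income exceeds $270,200 by $103,800, which is 84 full-or-partial $1,250 increments; reduction = 84 × $48 = $4,032, leaving $1,368.
Elderly Relief Credit: $374,000 is at or above $292,300, so the credit is $0.
Total: $1,368 + $0 = $1,368.

$1,368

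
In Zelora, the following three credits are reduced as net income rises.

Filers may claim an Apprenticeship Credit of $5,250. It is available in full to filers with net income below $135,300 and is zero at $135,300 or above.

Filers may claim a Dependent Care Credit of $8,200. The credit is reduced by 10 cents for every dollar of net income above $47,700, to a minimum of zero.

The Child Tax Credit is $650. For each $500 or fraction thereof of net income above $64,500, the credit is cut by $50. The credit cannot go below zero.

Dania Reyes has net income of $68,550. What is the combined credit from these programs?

Apprenticeship Credit: $68,550 is below the $135,300 cutoff, so the full $5,250 applies.
Dependent Care Credit: 10% of the $20,850 excess over $47,700 is $2,085; credit = $8,200 − $2,085 = $6,115.
Child Tax Credit: income exceeds $64,500 by $4,050, which is 9 full-or-partial $500 increments; reduction = 9 × $50 = $450, leaving $200.
Total: $5,250 + $6,115 + $200 = $11,565.

$11,565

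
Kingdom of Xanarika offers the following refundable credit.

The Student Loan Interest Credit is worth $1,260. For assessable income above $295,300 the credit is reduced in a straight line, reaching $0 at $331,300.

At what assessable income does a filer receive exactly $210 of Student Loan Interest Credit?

$210 is 210/1,260 of the full $1,260, so 1,050/1,260 of the $36,000 range has been used: income = $295,300 + $36,000 × 1,050/1,260 = $325,300.

$325,300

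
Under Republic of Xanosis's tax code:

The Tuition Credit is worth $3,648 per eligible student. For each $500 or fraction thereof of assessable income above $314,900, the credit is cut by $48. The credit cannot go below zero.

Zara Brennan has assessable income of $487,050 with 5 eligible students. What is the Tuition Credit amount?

$1,680

Tuition Credit: base = 5 × $3,648 = $18,240. income exceeds $314,900 by $172,150, which is 345 full-or-partial $500 increments; reduction = 345 × $48 = $16,560, leaving $1,680.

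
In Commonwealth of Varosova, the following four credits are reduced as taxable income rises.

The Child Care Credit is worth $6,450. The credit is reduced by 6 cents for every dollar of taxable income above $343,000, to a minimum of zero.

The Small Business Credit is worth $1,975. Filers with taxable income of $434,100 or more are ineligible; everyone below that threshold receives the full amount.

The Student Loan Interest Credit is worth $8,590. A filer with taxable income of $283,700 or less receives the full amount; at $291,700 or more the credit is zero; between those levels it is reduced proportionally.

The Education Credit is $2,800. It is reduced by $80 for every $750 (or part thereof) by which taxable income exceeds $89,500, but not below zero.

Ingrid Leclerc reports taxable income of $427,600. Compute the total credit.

$3,349

Child Care Credit: 6% of the $84,600 excess over $343,000 is $5,076; credit = $6,450 − $5,076 = $1,374.
Small Business Credit: $427,600 is below the $434,100 cutoff, so the full $1,975 applies.
Student Loan Interest Credit: $427,600 is at or above $291,700, so the credit is $0.
Education Credit: income exceeds $89,500 by $338,100 → 451 increments × $80 = $36,080 ≥ base, so the credit is $0.
Total: $1,374 + $1,975 + $0 + $0 = $3,349.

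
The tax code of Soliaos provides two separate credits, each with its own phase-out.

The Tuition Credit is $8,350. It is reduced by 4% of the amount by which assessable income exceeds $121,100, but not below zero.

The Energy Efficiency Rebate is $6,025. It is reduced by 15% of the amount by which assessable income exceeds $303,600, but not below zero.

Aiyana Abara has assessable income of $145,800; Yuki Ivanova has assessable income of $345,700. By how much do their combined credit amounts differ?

$13,387

Aiyana ($145,800): Tuition Credit: 4% of the $24,700 excess over $121,100 is $988; credit = $8,350 − $988 = $7,362. Energy Efficiency Rebate: $145,800 is at or below the $303,600 threshold, so the full $6,025 applies. total $7,362 + $6,025 = $13,387
Yuki ($345,700): Tuition Credit: 4% of the $224,600 excess over $121,100 is $8,984 ≥ base, so the credit is $0. Energy Efficiency Rebate: 15% of the $42,100 excess over $303,600 is $6,315 ≥ base, so the credit is $0. total $0 + $0 = $0
Difference: |$13,387 − $0| = $13,387.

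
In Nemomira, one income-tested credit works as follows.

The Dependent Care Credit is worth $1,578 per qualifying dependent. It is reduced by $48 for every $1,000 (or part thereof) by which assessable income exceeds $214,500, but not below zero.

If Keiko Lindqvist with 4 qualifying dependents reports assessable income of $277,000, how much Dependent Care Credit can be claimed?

Dependent Care Credit: base = 4 × $1,578 = $6,312. income exceeds $214,500 by $62,500, which is 63 full-or-partial $1,000 increments; reduction = 63 × $48 = $3,024, leaving $3,288.

$3,288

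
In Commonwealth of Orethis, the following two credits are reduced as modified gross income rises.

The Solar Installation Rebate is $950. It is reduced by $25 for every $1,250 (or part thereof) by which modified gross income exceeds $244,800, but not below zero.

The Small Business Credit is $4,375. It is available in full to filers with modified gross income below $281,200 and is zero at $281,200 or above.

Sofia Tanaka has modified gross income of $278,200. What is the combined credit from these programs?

Solar Installation Rebate: income exceeds $244,800 by $33,400, which is 27 full-or-partial $1,250 increments; reduction = 27 × $25 = $675, leaving $275.
Small Business Credit: $278,200 is below the $281,200 cutoff, so the full $4,375 applies.
Total: $275 + $4,375 = $4,650.

$4,650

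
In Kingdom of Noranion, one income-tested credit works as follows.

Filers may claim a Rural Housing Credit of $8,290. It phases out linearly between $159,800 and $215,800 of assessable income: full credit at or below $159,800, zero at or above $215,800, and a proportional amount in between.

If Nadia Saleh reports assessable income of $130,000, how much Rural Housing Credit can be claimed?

$8,290

Rural Housing Credit: $130,000 is at or below the $159,800 threshold, so the full $8,290 applies.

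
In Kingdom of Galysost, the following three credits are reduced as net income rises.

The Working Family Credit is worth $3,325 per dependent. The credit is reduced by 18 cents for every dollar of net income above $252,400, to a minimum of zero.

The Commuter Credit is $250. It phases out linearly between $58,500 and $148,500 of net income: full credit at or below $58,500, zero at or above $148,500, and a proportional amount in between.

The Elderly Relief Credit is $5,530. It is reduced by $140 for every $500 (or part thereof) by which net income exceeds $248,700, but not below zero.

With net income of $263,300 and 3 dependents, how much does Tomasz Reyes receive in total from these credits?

$9,343

Working Family Credit: base = 3 × $3,325 = $9,975. 18% of the $10,900 excess over $252,400 is $1,962; credit = $9,975 − $1,962 = $8,013.
Commuter Credit: $263,300 is at or above $148,500, so the credit is $0.
Elderly Relief Credit: income exceeds $248,700 by $14,600, which is 30 full-or-partial $500 increments; reduction = 30 × $140 = $4,200, leaving $1,330.
Total: $8,013 + $0 + $1,330 = $9,343.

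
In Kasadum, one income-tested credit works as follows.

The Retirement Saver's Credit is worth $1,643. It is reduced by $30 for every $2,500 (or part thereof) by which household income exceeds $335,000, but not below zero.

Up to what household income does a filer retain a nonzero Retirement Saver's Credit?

$470,000

After 54 increments the reduction is 54 × $30 = $1,620, leaving $23; one more increment wipes it out. Increment 54 ends at excess 54 × $2,500 = $135,000, so the highest qualifying income is $335,000 + $135,000 = $470,000.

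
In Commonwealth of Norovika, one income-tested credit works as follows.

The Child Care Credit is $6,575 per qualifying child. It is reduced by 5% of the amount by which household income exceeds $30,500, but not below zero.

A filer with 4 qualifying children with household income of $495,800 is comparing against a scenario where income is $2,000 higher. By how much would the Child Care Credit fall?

$100

At $495,800 — base = 4 × $6,575 = $26,300. 5% of the $465,300 excess over $30,500 is $23,265; credit = $26,300 − $23,265 = $3,035.
At $497,800 — base = 4 × $6,575 = $26,300. 5% of the $467,300 excess over $30,500 is $23,365; credit = $26,300 − $23,365 = $2,935.
Lost: $3,035 − $2,935 = $100.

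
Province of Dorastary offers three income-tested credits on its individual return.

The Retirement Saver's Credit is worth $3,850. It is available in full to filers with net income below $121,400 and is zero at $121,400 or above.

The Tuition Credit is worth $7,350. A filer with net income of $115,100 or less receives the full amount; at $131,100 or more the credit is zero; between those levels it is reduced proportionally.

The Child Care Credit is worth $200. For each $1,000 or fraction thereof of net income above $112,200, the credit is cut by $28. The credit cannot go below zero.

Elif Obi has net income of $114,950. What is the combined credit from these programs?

Retirement Saver's Credit: $114,950 is below the $121,400 cutoff, so the full $3,850 applies.
Tuition Credit: $114,950 is at or below the $115,100 threshold, so the full $7,350 applies.
Child Care Credit: income exceeds $112,200 by $2,750, which is 3 full-or-partial $1,000 increments; reduction = 3 × $28 = $84, leaving $116.
Total: $3,850 + $7,350 + $116 = $11,316.

$11,316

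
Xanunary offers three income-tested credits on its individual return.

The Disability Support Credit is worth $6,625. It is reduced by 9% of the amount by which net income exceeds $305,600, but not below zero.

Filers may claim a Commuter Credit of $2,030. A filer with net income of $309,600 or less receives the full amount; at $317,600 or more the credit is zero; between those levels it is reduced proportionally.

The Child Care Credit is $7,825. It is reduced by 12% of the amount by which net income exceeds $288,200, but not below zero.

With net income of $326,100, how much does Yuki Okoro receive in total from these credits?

Disability Support Credit: 9% of the $20,500 excess over $305,600 is $1,845; credit = $6,625 − $1,845 = $4,780.
Commuter Credit: $326,100 is at or above $317,600, so the credit is $0.
Child Care Credit: 12% of the $37,900 excess over $288,200 is $4,548; credit = $7,825 − $4,548 = $3,277.
Total: $4,780 + $0 + $3,277 = $8,057.

$8,057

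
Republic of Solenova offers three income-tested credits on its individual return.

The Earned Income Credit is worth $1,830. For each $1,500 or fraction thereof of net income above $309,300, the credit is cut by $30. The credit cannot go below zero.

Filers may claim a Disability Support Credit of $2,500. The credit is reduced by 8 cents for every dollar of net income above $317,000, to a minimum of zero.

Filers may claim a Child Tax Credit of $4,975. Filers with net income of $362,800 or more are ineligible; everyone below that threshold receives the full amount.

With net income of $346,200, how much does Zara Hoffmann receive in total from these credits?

Earned Income Credit: income exceeds $309,300 by $36,900, which is 25 full-or-partial $1,500 increments; reduction = 25 × $30 = $750, leaving $1,080.
Disability Support Credit: 8% of the $29,200 excess over $317,000 is $2,336; credit = $2,500 − $2,336 = $164.
Child Tax Credit: $346,200 is below the $362,800 cutoff, so the full $4,975 applies.
Total: $1,080 + $164 + $4,975 = $6,219.

$6,219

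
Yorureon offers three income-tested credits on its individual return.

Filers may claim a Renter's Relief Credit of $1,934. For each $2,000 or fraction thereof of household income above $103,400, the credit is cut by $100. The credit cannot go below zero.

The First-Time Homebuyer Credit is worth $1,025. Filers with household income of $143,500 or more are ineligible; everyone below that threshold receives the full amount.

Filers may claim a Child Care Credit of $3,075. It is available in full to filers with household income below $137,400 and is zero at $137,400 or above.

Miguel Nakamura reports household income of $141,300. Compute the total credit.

Renter's Relief Credit: income exceeds $103,400 by $37,900, which is 19 full-or-partial $2,000 increments; reduction = 19 × $100 = $1,900, leaving $34.
First-Time Homebuyer Credit: $141,300 is below the $143,500 cutoff, so the full $1,025 applies.
Child Care Credit: $141,300 meets or exceeds the $137,400 cutoff, so the credit is $0.
Total: $34 + $1,025 + $0 = $1,059.

$1,059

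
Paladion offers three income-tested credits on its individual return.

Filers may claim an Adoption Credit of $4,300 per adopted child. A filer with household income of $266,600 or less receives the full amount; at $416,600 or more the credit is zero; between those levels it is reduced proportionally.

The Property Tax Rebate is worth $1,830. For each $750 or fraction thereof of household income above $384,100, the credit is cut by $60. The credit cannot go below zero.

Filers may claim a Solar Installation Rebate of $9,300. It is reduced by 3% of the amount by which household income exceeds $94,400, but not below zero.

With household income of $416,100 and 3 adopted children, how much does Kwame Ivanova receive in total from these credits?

Adoption Credit: base = 3 × $4,300 = $12,900. $416,100 is $149,500 into a $150,000 phase-out range, leaving 500/150,000 of the credit: $12,900 × 500/150,000 = $43.
Property Tax Rebate: income exceeds $384,100 by $32,000 → 43 increments × $60 = $2,580 ≥ base, so the credit is $0.
Solar Installation Rebate: 3% of the $321,700 excess over $94,400 is $9,651 ≥ base, so the credit is $0.
Total: $43 + $0 + $0 = $43.

$43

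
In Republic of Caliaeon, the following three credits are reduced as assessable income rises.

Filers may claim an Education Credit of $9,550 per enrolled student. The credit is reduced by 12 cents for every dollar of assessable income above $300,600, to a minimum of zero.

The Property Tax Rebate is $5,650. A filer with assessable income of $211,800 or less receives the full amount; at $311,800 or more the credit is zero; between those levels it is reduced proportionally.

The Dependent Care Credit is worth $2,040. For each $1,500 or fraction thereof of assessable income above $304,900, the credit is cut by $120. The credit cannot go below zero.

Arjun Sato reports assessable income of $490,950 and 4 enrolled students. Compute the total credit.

Education Credit: base = 4 × $9,550 = $38,200. 12% of the $190,350 excess over $300,600 is $22,842; credit = $38,200 − $22,842 = $15,358.
Property Tax Rebate: $490,950 is at or above $311,800, so the credit is $0.
Dependent Care Credit: income exceeds $304,900 by $186,050 → 125 increments × $120 = $15,000 ≥ base, so the credit is $0.
Total: $15,358 + $0 + $0 = $15,358.

$15,358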